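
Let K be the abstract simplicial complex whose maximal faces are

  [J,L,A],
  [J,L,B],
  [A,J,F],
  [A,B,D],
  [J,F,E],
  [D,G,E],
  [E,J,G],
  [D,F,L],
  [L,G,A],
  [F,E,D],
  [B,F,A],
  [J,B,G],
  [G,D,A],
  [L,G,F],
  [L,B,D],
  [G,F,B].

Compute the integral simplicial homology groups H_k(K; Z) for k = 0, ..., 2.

Take the total order A < B < D < E < F < G < J < L on the vertex set. Then K (dimension 2) consists of the simplices:

  0-simplices (8): A, B, D, E, F, G, J, L
  1-simplices (24): AB, AD, AF, AG, AJ, AL, BD, BF, BG, BJ, BL, DE, DF, DG, DL, EF, EG, EJ, FG, FJ, FL, GJ, GL, JL
  2-simplices (16): ABD, ABF, ADG, AFJ, AGL, AJL, BDL, BFG, BGJ, BJL, DEF, DEG, DFL, EFJ, EGJ, FGL

Hence C_0 ≅ Z^8, C_1 ≅ Z^24, C_2 ≅ Z^16.

∂_1: C_1 → C_0 maps an edge to its endpoints' difference, ∂[p,q] = q − p.
This gives a 8×24 integer matrix of rank 7; reducing to Smith normal form yields diagonal entries (1,1,1,1,1,1,1).

∂_2: C_2 → C_1 acts by ∂[p,q,r] = [q,r] − [p,r] + [p,q]. For instance
  ∂AFJ = FJ − AJ + AF,
  ∂FGL = GL − FL + FG.
The resulting 24×16 matrix has rank 15, and its Smith normal form has invariant factors (1,1,1,1,1,1,1,1,1,1,1,1,1,1,1).

Reading off H_k = ker ∂_k / im ∂_{k+1}:

  H_0: rank C_0 − rank ∂_1 = 8 − 7 = 1, and the invariant factors of ∂_1 are all 1, so H_0 = Z.
  H_1: rank ker ∂_1 − rank ∂_2 = (24 − 7) − 15 = 2, and the invariant factors of ∂_2 are all 1, so H_1 = Z^2.
  H_2: rank ker ∂_2 − rank ∂_3 = (16 − 15) − 0 = 1, and there is no ∂_3, so H_2 = Z.

H_0 ≅ Z,  H_1 ≅ Z^2,  H_2 ≅ Z.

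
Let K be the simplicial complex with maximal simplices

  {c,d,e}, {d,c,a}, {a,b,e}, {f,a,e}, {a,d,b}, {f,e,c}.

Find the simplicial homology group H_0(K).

H_0 = Z.

Fix the vertex order a < b < c < d < e < f and write every simplex with vertices in increasing order. Then dim K = 2 and the simplices of K are:

  0-simplices (6): a, b, c, d, e, f
  1-simplices (12): ab, ac, ad, ae, af, bd, be, cd, ce, cf, de, ef
  2-simplices (6): abd, abe, acd, aef, cde, cef

Hence C_0 ≅ Z^6, C_1 ≅ Z^12, C_2 ≅ Z^6.

Boundary ∂_1: C_1 → C_0 sends each edge [p,q] (with p < q) to q − p. For instance
  ∂ac = c − a.
This gives a 6×12 integer matrix of rank 5; reducing to Smith normal form yields diagonal entries (1,1,1,1,1).

∂_2: C_2 → C_1 acts by ∂[p,q,r] = [q,r] − [p,r] + [p,q]. For instance
  ∂aef = ef − af + ae,
  ∂abe = be − ae + ab.
This gives a 12×6 integer matrix of rank 6; reducing to Smith normal form yields diagonal entries (1,1,1,1,1,1).

Reading off H_k = ker ∂_k / im ∂_{k+1}:

  H_0: rank C_0 − rank ∂_1 = 6 − 5 = 1, and the invariant factors of ∂_1 are all 1, so H_0 = Z.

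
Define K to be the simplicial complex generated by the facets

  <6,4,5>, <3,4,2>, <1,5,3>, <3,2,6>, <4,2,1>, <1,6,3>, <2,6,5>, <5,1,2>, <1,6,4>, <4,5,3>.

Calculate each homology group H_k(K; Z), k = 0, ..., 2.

H_0 = Z,  H_1 = Z/2Z,  H_2 = 0.

Take the total order 1 < 2 < 3 < 4 < 5 < 6 on the vertex set. Then K (dimension 2) consists of the simplices:

  0-simplices (6): [1], [2], [3], [4], [5], [6]
  1-simplices (15): [1,2], [1,3], [1,4], [1,5], [1,6], [2,3], [2,4], [2,5], [2,6], [3,4], [3,5], [3,6], [4,5], [4,6], [5,6]
  2-simplices (10): [1,2,4], [1,2,5], [1,3,5], [1,3,6], [1,4,6], [2,3,4], [2,3,6], [2,5,6], [3,4,5], [4,5,6]

so the chain groups are C_0 ≅ Z^6, C_1 ≅ Z^15, C_2 ≅ Z^10.

Boundary ∂_1: C_1 → C_0 maps an edge to its endpoints' difference, ∂[p,q] = q − p.
As a 6×15 matrix over Z this has rank 5, with invariant factors (1,1,1,1,1).

Boundary ∂_2: C_2 → C_1 maps a triangle to the signed sum of its edges. For instance
  ∂[2,3,4] = [3,4] − [2,4] + [2,3],
  ∂[1,2,4] = [2,4] − [1,4] + [1,2].
This gives a 15×10 integer matrix of rank 10; reducing to Smith normal form yields diagonal entries (1,1,1,1,1,1,1,1,1,2).

From H_k ≅ ker(∂_k) / im(∂_{k+1}) we obtain:

  H_0: rank C_0 − rank ∂_1 = 6 − 5 = 1, and the invariant factors of ∂_1 are all 1, so H_0 = Z.
  H_1: rank ker ∂_1 − rank ∂_2 = (15 − 5) − 10 = 0, and ∂_2 has invariant factor 2 > 1, so H_1 = Z/2Z.
  H_2: rank ker ∂_2 − rank ∂_3 = (10 − 10) − 0 = 0, and there is no ∂_3, so H_2 = 0.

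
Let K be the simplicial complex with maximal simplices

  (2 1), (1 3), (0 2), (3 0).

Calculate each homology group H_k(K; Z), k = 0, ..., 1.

Take the total order 0 < 1 < 2 < 3 on the vertex set. Then K (dimension 1) consists of the simplices:

  0-simplices (4): [0], [1], [2], [3]
  1-simplices (4): [0,2], [0,3], [1,2], [1,3]

giving chain groups C_0 ≅ Z^4, C_1 ≅ Z^4.

∂_1: C_1 → C_0 is given by ∂[p,q] = [q] − [p]. For instance
  ∂[1,2] = [2] − [1].
The 4×4 boundary matrix has rank 3 and Smith normal form diag(1,1,1).

Computing H_k = (kernel of ∂_k) / (image of ∂_{k+1}):

  H_0: rank C_0 − rank ∂_1 = 4 − 3 = 1, and the invariant factors of ∂_1 are all 1, so H_0 = Z.
  H_1: rank ker ∂_1 − rank ∂_2 = (4 − 3) − 0 = 1, and there is no ∂_2, so H_1 = Z.

As a check, the Euler characteristic is 4 − 4 = 0, which agrees with 1 − 1 = 0.
(K is a triangulation of the circle S^1.)

H_0 ≅ Z,  H_1 ≅ Z.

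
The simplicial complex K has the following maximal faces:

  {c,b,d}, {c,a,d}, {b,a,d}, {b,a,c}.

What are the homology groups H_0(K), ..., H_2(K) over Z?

H_0 = Z,  H_1 = 0,  H_2 = Z.

K has 4 vertices, 6 edges, 4 triangles.
rank ∂_0 = 0, rank ∂_1 = 3 ⇒ b_0 = 4 − 0 − 3 = 1; all invariant factors of ∂_1 are 1 so no torsion. So H_0 = Z.
rank ∂_1 = 3, rank ∂_2 = 3 ⇒ b_1 = 6 − 3 − 3 = 0; all invariant factors of ∂_2 are 1 so no torsion. So H_1 = 0.
rank ∂_2 = 3, rank ∂_3 = 0 ⇒ b_2 = 4 − 3 − 0 = 1. So H_2 = Z.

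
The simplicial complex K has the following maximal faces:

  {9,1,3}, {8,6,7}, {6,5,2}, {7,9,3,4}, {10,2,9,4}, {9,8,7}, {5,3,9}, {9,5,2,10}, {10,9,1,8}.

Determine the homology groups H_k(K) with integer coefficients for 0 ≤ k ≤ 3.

H_0 ≅ Z,  H_1 ≅ Z,  H_2 = 0,  H_3 = 0.

Fix the vertex order 1 < 2 < 3 < 4 < 5 < 6 < 7 < 8 < 9 < 10 and write every simplex with vertices in increasing order. Then dim K = 3 and the simplices of K are:

  0-simplices (10): [1], [2], [3], [4], [5], [6], [7], [8], [9], [10]
  1-simplices (26): (26 of them)
  2-simplices (20): (20 of them)
  3-simplices (4): [1,8,9,10], [2,4,9,10], [2,5,9,10], [3,4,7,9]

Hence C_0 ≅ Z^10, C_1 ≅ Z^26, C_2 ≅ Z^20, C_3 ≅ Z^4.

The boundary map ∂_1: C_1 → C_0 sends each edge [p,q] (with p < q) to q − p. For instance
  ∂[6,7] = [7] − [6].
This gives a 10×26 integer matrix of rank 9; reducing to Smith normal form yields diagonal entries (1,1,1,1,1,1,1,1,1).

∂_2: C_2 → C_1 sends each 2-simplex [p,q,r] to [q,r] − [p,r] + [p,q]. For instance
  ∂[3,7,9] = [7,9] − [3,9] + [3,7],
  ∂[8,9,10] = [9,10] − [8,10] + [8,9].
This gives a 26×20 integer matrix of rank 16; reducing to Smith normal form yields diagonal entries (1,1,1,1,1,1,1,1,1,1,1,1,1,1,1,1).

∂_3: C_3 → C_2 sends each 3-simplex σ to the alternating sum Σ_i (−1)^i (σ with its i-th vertex removed). For instance
  ∂[2,5,9,10] = [5,9,10] − [2,9,10] + [2,5,10] − [2,5,9],
  ∂[2,4,9,10] = [4,9,10] − [2,9,10] + [2,4,10] − [2,4,9].
As a 20×4 matrix over Z this has rank 4, with invariant factors (1,1,1,1).

Computing H_k = (kernel of ∂_k) / (image of ∂_{k+1}):

  H_0: rank C_0 − rank ∂_1 = 10 − 9 = 1, and the invariant factors of ∂_1 are all 1, so H_0 = Z.
  H_1: rank ker ∂_1 − rank ∂_2 = (26 − 9) − 16 = 1, and the invariant factors of ∂_2 are all 1, so H_1 = Z.
  H_2: rank ker ∂_2 − rank ∂_3 = (20 − 16) − 4 = 0, and the invariant factors of ∂_3 are all 1, so H_2 = 0.
  H_3: rank ker ∂_3 − rank ∂_4 = (4 − 4) − 0 = 0, and there is no ∂_4, so H_3 = 0.

As a check, the Euler characteristic is 10 − 26 + 20 − 4 = 0, which agrees with 1 − 1 + 0 − 0 = 0.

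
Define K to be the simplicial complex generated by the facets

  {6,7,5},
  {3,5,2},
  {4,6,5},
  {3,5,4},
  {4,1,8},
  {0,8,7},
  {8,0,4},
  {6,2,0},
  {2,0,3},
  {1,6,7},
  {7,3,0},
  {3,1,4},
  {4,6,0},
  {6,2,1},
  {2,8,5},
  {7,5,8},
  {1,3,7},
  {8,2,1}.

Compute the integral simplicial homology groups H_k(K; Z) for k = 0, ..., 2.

We work with the vertex ordering 0 < 1 < 2 < 3 < 4 < 5 < 6 < 7 < 8. The simplices of K, each written with vertices in increasing order, are:

  0-simplices (9): [0], [1], [2], [3], [4], [5], [6], [7], [8]
  1-simplices (27): (27 of them)
  2-simplices (18): [0,2,3], [0,2,6], [0,3,7], [0,4,6], [0,4,8], [0,7,8], [1,2,6], [1,2,8], [1,3,4], [1,3,7], [1,4,8], [1,6,7], [2,3,5], [2,5,8], [3,4,5], [4,5,6], [5,6,7], [5,7,8]

so the chain groups are C_0 ≅ Z^9, C_1 ≅ Z^27, C_2 ≅ Z^18.

Boundary ∂_1: C_1 → C_0 sends each edge [p,q] (with p < q) to q − p. For instance
  ∂[1,6] = [6] − [1].
The resulting 9×27 matrix has rank 8, and its Smith normal form has invariant factors (1,1,1,1,1,1,1,1).

∂_2: C_2 → C_1 maps a triangle to the signed sum of its edges. For instance
  ∂[5,6,7] = [6,7] − [5,7] + [5,6],
  ∂[1,3,7] = [3,7] − [1,7] + [1,3].
The 27×18 boundary matrix has rank 17 and Smith normal form diag(1,1,1,1,1,1,1,1,1,1,1,1,1,1,1,1,1).

From H_k ≅ ker(∂_k) / im(∂_{k+1}) we obtain:

  H_0: rank C_0 − rank ∂_1 = 9 − 8 = 1, and the invariant factors of ∂_1 are all 1, so H_0 ≅ Z.
  H_1: rank ker ∂_1 − rank ∂_2 = (27 − 8) − 17 = 2, and the invariant factors of ∂_2 are all 1, so H_1 ≅ Z^2.
  H_2: rank ker ∂_2 − rank ∂_3 = (18 − 17) − 0 = 1, and there is no ∂_3, so H_2 ≅ Z.

H_0 ≅ Z,  H_1 ≅ Z^2,  H_2 ≅ Z.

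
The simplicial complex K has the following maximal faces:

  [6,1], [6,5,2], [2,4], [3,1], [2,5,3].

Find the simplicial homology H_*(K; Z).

H_0 = Z,  H_1 = Z,  H_2 = 0.

Fix the vertex order 1 < 2 < 3 < 4 < 5 < 6 and write every simplex with vertices in increasing order. Then dim K = 2 and the simplices of K are:

  0-simplices (6): [1], [2], [3], [4], [5], [6]
  1-simplices (8): [1,3], [1,6], [2,3], [2,4], [2,5], [2,6], [3,5], [5,6]
  2-simplices (2): [2,3,5], [2,5,6]

Hence C_0 ≅ Z^6, C_1 ≅ Z^8, C_2 ≅ Z^2.

Boundary ∂_1: C_1 → C_0 maps an edge to its endpoints' difference, ∂[p,q] = q − p. For instance
  ∂[5,6] = [6] − [5].
The 6×8 boundary matrix has rank 5 and Smith normal form diag(1,1,1,1,1).

Boundary ∂_2: C_2 → C_1 acts by ∂[p,q,r] = [q,r] − [p,r] + [p,q]. For instance
  ∂[2,5,6] = [5,6] − [2,6] + [2,5],
  ∂[2,3,5] = [3,5] − [2,5] + [2,3].
The 8×2 boundary matrix has rank 2 and Smith normal form diag(1,1).

Reading off H_k = ker ∂_k / im ∂_{k+1}:

  H_0: rank C_0 − rank ∂_1 = 6 − 5 = 1, and the invariant factors of ∂_1 are all 1, so H_0 ≅ Z.
  H_1: rank ker ∂_1 − rank ∂_2 = (8 − 5) − 2 = 1, and the invariant factors of ∂_2 are all 1, so H_1 ≅ Z.
  H_2: rank ker ∂_2 − rank ∂_3 = (2 − 2) − 0 = 0, and there is no ∂_3, so H_2 ≅ 0.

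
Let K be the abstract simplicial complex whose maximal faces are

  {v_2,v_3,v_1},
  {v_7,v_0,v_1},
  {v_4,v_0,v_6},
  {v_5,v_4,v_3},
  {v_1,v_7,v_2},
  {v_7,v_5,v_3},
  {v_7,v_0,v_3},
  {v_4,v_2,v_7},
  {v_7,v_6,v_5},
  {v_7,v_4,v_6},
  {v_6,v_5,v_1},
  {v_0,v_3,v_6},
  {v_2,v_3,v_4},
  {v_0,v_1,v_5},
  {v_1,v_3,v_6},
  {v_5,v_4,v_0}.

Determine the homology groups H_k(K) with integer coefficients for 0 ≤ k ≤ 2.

H_0 = Z,  H_1 = Z^2,  H_2 = Z.

Order the vertices as v_0 < v_1 < v_2 < v_3 < v_4 < v_5 < v_6 < v_7. Listing each simplex with vertices in this order, K has dimension 2 with simplices:

  0-simplices (8): [v_0], [v_1], [v_2], [v_3], [v_4], [v_5], [v_6], [v_7]
  1-simplices (24): (24 of them)
  2-simplices (16): (16 of them)

Hence C_0 ≅ Z^8, C_1 ≅ Z^24, C_2 ≅ Z^16.

The boundary map ∂_1: C_1 → C_0 is given by ∂[p,q] = [q] − [p]. For instance
  ∂[v_3,v_7] = [v_7] − [v_3].
The 8×24 boundary matrix has rank 7 and Smith normal form diag(1,1,1,1,1,1,1).

The boundary map ∂_2: C_2 → C_1 maps a triangle to the signed sum of its edges. For instance
  ∂[v_4,v_6,v_7] = [v_6,v_7] − [v_4,v_7] + [v_4,v_6],
  ∂[v_2,v_4,v_7] = [v_4,v_7] − [v_2,v_7] + [v_2,v_4].
The 24×16 boundary matrix has rank 15 and Smith normal form diag(1,1,1,1,1,1,1,1,1,1,1,1,1,1,1).

Reading off H_k = ker ∂_k / im ∂_{k+1}:

  H_0: rank C_0 − rank ∂_1 = 8 − 7 = 1, and the invariant factors of ∂_1 are all 1, so H_0 = Z.
  H_1: rank ker ∂_1 − rank ∂_2 = (24 − 7) − 15 = 2, and the invariant factors of ∂_2 are all 1, so H_1 = Z^2.
  H_2: rank ker ∂_2 − rank ∂_3 = (16 − 15) − 0 = 1, and there is no ∂_3, so H_2 = Z.

(K is a triangulation of the torus T^2.)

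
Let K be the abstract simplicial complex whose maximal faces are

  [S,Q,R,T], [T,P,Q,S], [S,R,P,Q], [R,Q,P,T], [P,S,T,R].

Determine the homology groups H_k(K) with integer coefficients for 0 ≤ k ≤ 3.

H_0 = Z,  H_1 = 0,  H_2 = 0,  H_3 = Z.

K has 5 vertices, 10 edges, 10 triangles, 5 3-simplices.
rank ∂_0 = 0, rank ∂_1 = 4 ⇒ b_0 = 5 − 0 − 4 = 1; all invariant factors of ∂_1 are 1 so no torsion. So H_0 = Z.
rank ∂_1 = 4, rank ∂_2 = 6 ⇒ b_1 = 10 − 4 − 6 = 0; all invariant factors of ∂_2 are 1 so no torsion. So H_1 = 0.
rank ∂_2 = 6, rank ∂_3 = 4 ⇒ b_2 = 10 − 6 − 4 = 0; all invariant factors of ∂_3 are 1 so no torsion. So H_2 = 0.
rank ∂_3 = 4, rank ∂_4 = 0 ⇒ b_3 = 5 − 4 − 0 = 1. So H_3 = Z.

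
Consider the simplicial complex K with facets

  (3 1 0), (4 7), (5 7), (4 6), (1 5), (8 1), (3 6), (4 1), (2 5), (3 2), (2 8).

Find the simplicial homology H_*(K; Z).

H_0 = Z,  H_1 = Z^4,  H_2 = 0.

K has 9 vertices, 13 edges, 1 triangle.
rank ∂_0 = 0, rank ∂_1 = 8 ⇒ b_0 = 9 − 0 − 8 = 1; all invariant factors of ∂_1 are 1 so no torsion. So H_0 ≅ Z.
rank ∂_1 = 8, rank ∂_2 = 1 ⇒ b_1 = 13 − 8 − 1 = 4; all invariant factors of ∂_2 are 1 so no torsion. So H_1 ≅ Z^4.
rank ∂_2 = 1, rank ∂_3 = 0 ⇒ b_2 = 1 − 1 − 0 = 0. So H_2 ≅ 0.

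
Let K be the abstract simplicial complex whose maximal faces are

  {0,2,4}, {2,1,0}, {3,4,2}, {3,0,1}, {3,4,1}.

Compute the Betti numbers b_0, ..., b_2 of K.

b_0 = 1, b_1 = 1, b_2 = 0.

Take the total order 0 < 1 < 2 < 3 < 4 on the vertex set. Then K (dimension 2) consists of the simplices:

  0-simplices (5): [0], [1], [2], [3], [4]
  1-simplices (10): [0,1], [0,2], [0,3], [0,4], [1,2], [1,3], [1,4], [2,3], [2,4], [3,4]
  2-simplices (5): [0,1,2], [0,1,3], [0,2,4], [1,3,4], [2,3,4]

so the chain groups are C_0 ≅ Z^5, C_1 ≅ Z^10, C_2 ≅ Z^5.

The boundary map ∂_1: C_1 → C_0 is given by ∂[p,q] = [q] − [p]. For instance
  ∂[0,4] = [4] − [0].
The resulting 5×10 matrix has rank 4, and its Smith normal form has invariant factors (1,1,1,1).

The boundary map ∂_2: C_2 → C_1 sends each 2-simplex [p,q,r] to [q,r] − [p,r] + [p,q]. For instance
  ∂[0,2,4] = [2,4] − [0,4] + [0,2],
  ∂[1,3,4] = [3,4] − [1,4] + [1,3].
The 10×5 boundary matrix has rank 5 and Smith normal form diag(1,1,1,1,1).

Reading off H_k = ker ∂_k / im ∂_{k+1}:

  H_0: rank C_0 − rank ∂_1 = 5 − 4 = 1, and the invariant factors of ∂_1 are all 1, so H_0 = Z.
  H_1: rank ker ∂_1 − rank ∂_2 = (10 − 4) − 5 = 1, and the invariant factors of ∂_2 are all 1, so H_1 = Z.
  H_2: rank ker ∂_2 − rank ∂_3 = (5 − 5) − 0 = 0, and there is no ∂_3, so H_2 = 0.

Hence the Betti numbers are b_0 = 1, b_1 = 1, b_2 = 0.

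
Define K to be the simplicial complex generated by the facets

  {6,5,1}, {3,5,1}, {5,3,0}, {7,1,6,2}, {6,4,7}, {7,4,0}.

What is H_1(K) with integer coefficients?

H_1 ≅ Z.

Take the total order 0 < 1 < 2 < 3 < 4 < 5 < 6 < 7 on the vertex set. Then K (dimension 3) consists of the simplices:

  0-simplices (8): [0], [1], [2], [3], [4], [5], [6], [7]
  1-simplices (16): [0,3], [0,4], [0,5], [0,7], [1,2], [1,3], [1,5], [1,6], [1,7], [2,6], [2,7], [3,5], [4,6], [4,7], [5,6], [6,7]
  2-simplices (9): [0,3,5], [0,4,7], [1,2,6], [1,2,7], [1,3,5], [1,5,6], [1,6,7], [2,6,7], [4,6,7]
  3-simplices (1): [1,2,6,7]

so the chain groups are C_0 ≅ Z^8, C_1 ≅ Z^16, C_2 ≅ Z^9, C_3 ≅ Z^1.

∂_1: C_1 → C_0 is given by ∂[p,q] = [q] − [p]. For instance
  ∂[2,7] = [7] − [2].
The resulting 8×16 matrix has rank 7, and its Smith normal form has invariant factors (1,1,1,1,1,1,1).

The boundary map ∂_2: C_2 → C_1 maps a triangle to the signed sum of its edges. For instance
  ∂[1,2,7] = [2,7] − [1,7] + [1,2],
  ∂[1,2,6] = [2,6] − [1,6] + [1,2].
The 16×9 boundary matrix has rank 8 and Smith normal form diag(1,1,1,1,1,1,1,1).

Boundary ∂_3: C_3 → C_2 sends each 3-simplex σ to the alternating sum Σ_i (−1)^i (σ with its i-th vertex removed). For instance
  ∂[1,2,6,7] = [2,6,7] − [1,6,7] + [1,2,7] − [1,2,6].
This gives a 9×1 integer matrix of rank 1; reducing to Smith normal form yields diagonal entries (1).

Computing H_k = (kernel of ∂_k) / (image of ∂_{k+1}):

  H_1: rank ker ∂_1 − rank ∂_2 = (16 − 7) − 8 = 1, and the invariant factors of ∂_2 are all 1, so H_1 ≅ Z.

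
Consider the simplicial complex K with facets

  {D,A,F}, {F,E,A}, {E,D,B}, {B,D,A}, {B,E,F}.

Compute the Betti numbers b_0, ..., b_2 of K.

b_0 = 1, b_1 = 1, b_2 = 0.

We work with the vertex ordering A < B < D < E < F. The simplices of K, each written with vertices in increasing order, are:

  0-simplices (5): A, B, D, E, F
  1-simplices (10): AB, AD, AE, AF, BD, BE, BF, DE, DF, EF
  2-simplices (5): ABD, ADF, AEF, BDE, BEF

giving chain groups C_0 ≅ Z^5, C_1 ≅ Z^10, C_2 ≅ Z^5.

The boundary map ∂_1: C_1 → C_0 maps an edge to its endpoints' difference, ∂[p,q] = q − p. For instance
  ∂DE = E − D.
The 5×10 boundary matrix has rank 4 and Smith normal form diag(1,1,1,1).

Boundary ∂_2: C_2 → C_1 acts by ∂[p,q,r] = [q,r] − [p,r] + [p,q]. For instance
  ∂BDE = DE − BE + BD,
  ∂ABD = BD − AD + AB.
As a 10×5 matrix over Z this has rank 5, with invariant factors (1,1,1,1,1).

Computing H_k = (kernel of ∂_k) / (image of ∂_{k+1}):

  H_0: rank C_0 − rank ∂_1 = 5 − 4 = 1, and the invariant factors of ∂_1 are all 1, so H_0 = Z.
  H_1: rank ker ∂_1 − rank ∂_2 = (10 − 4) − 5 = 1, and the invariant factors of ∂_2 are all 1, so H_1 = Z.
  H_2: rank ker ∂_2 − rank ∂_3 = (5 − 5) − 0 = 0, and there is no ∂_3, so H_2 = 0.

Hence the Betti numbers are b_0 = 1, b_1 = 1, b_2 = 0.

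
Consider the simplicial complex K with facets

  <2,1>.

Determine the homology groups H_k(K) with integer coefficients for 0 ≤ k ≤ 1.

H_0 ≅ Z,  H_1 = 0.

Take the total order 1 < 2 on the vertex set. Then K (dimension 1) consists of the simplices:

  0-simplices (2): [1], [2]
  1-simplices (1): [1,2]

giving chain groups C_0 ≅ Z^2, C_1 ≅ Z^1.

The boundary map ∂_1: C_1 → C_0 maps an edge to its endpoints' difference, ∂[p,q] = q − p. For instance
  ∂[1,2] = [2] − [1].
As a 2×1 matrix over Z this has rank 1, with invariant factors (1).

Computing H_k = (kernel of ∂_k) / (image of ∂_{k+1}):

  H_0: rank C_0 − rank ∂_1 = 2 − 1 = 1, and the invariant factors of ∂_1 are all 1, so H_0 = Z.
  H_1: rank ker ∂_1 − rank ∂_2 = (1 − 1) − 0 = 0, and there is no ∂_2, so H_1 = 0.

(K is a triangulation of the 1-simplex.)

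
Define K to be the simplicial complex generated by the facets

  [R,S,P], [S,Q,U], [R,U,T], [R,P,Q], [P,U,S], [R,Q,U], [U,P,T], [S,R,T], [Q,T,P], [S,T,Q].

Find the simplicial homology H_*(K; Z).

H_0 ≅ Z,  H_1 ≅ Z/2,  H_2 = 0.

Fix the vertex order P < Q < R < S < T < U and write every simplex with vertices in increasing order. Then dim K = 2 and the simplices of K are:

  0-simplices (6): P, Q, R, S, T, U
  1-simplices (15): PQ, PR, PS, PT, PU, QR, QS, QT, QU, RS, RT, RU, ST, SU, TU
  2-simplices (10): PQR, PQT, PRS, PSU, PTU, QRU, QST, QSU, RST, RTU

giving chain groups C_0 ≅ Z^6, C_1 ≅ Z^15, C_2 ≅ Z^10.

∂_1: C_1 → C_0 is given by ∂[p,q] = [q] − [p]. For instance
  ∂QS = S − Q.
As a 6×15 matrix over Z this has rank 5, with invariant factors (1,1,1,1,1).

∂_2: C_2 → C_1 maps a triangle to the signed sum of its edges. For instance
  ∂PRS = RS − PS + PR,
  ∂QRU = RU − QU + QR.
This gives a 15×10 integer matrix of rank 10; reducing to Smith normal form yields diagonal entries (1,1,1,1,1,1,1,1,1,2).

From H_k ≅ ker(∂_k) / im(∂_{k+1}) we obtain:

  H_0: rank C_0 − rank ∂_1 = 6 − 5 = 1, and the invariant factors of ∂_1 are all 1, so H_0 = Z.
  H_1: rank ker ∂_1 − rank ∂_2 = (15 − 5) − 10 = 0, and ∂_2 has invariant factor 2 > 1, so H_1 = Z/2.
  H_2: rank ker ∂_2 − rank ∂_3 = (10 − 10) − 0 = 0, and there is no ∂_3, so H_2 = 0.

(K is a triangulation of the real projective plane RP^2.)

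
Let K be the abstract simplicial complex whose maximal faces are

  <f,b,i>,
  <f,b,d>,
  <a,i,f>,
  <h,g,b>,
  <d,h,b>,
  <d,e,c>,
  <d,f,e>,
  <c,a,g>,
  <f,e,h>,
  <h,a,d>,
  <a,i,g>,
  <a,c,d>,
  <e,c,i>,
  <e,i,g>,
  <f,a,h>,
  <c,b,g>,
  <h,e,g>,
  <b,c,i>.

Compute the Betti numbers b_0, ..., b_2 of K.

K has 9 vertices, 27 edges, 18 triangles.
rank ∂_0 = 0, rank ∂_1 = 8 ⇒ b_0 = 9 − 0 − 8 = 1; all invariant factors of ∂_1 are 1 so no torsion. So H_0 = Z.
rank ∂_1 = 8, rank ∂_2 = 18 ⇒ b_1 = 27 − 8 − 18 = 1; ∂_2 has invariant factor(s) [2] giving torsion. So H_1 = Z ⊕ Z/2.
rank ∂_2 = 18, rank ∂_3 = 0 ⇒ b_2 = 18 − 18 − 0 = 0. So H_2 = 0.

b_0 = 1, b_1 = 1, b_2 = 0.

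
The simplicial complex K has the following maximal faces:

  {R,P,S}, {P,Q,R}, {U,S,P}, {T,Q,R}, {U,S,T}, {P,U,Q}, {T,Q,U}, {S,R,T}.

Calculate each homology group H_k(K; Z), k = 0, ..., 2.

Fix the vertex order P < Q < R < S < T < U and write every simplex with vertices in increasing order. Then dim K = 2 and the simplices of K are:

  0-simplices (6): P, Q, R, S, T, U
  1-simplices (12): PQ, PR, PS, PU, QR, QT, QU, RS, RT, ST, SU, TU
  2-simplices (8): PQR, PQU, PRS, PSU, QRT, QTU, RST, STU

so the chain groups are C_0 ≅ Z^6, C_1 ≅ Z^12, C_2 ≅ Z^8.

The boundary map ∂_1: C_1 → C_0 sends each edge [p,q] (with p < q) to q − p. For instance
  ∂ST = T − S.
The resulting 6×12 matrix has rank 5, and its Smith normal form has invariant factors (1,1,1,1,1).

The boundary map ∂_2: C_2 → C_1 maps a triangle to the signed sum of its edges. For instance
  ∂PRS = RS − PS + PR,
  ∂PQU = QU − PU + PQ.
This gives a 12×8 integer matrix of rank 7; reducing to Smith normal form yields diagonal entries (1,1,1,1,1,1,1).

From H_k ≅ ker(∂_k) / im(∂_{k+1}) we obtain:

  H_0: rank C_0 − rank ∂_1 = 6 − 5 = 1, and the invariant factors of ∂_1 are all 1, so H_0 = Z.
  H_1: rank ker ∂_1 − rank ∂_2 = (12 − 5) − 7 = 0, and the invariant factors of ∂_2 are all 1, so H_1 = 0.
  H_2: rank ker ∂_2 − rank ∂_3 = (8 − 7) − 0 = 1, and there is no ∂_3, so H_2 = Z.

As a check, the Euler characteristic is 6 − 12 + 8 = 2, which agrees with 1 − 0 + 1 = 2.

H_0 = Z,  H_1 = 0,  H_2 = Z.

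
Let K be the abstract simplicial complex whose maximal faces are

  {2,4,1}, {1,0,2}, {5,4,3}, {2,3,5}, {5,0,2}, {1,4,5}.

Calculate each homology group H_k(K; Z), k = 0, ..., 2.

H_0 = Z,  H_1 = Z,  H_2 = 0.

K has 6 vertices, 12 edges, 6 triangles.
rank ∂_0 = 0, rank ∂_1 = 5 ⇒ b_0 = 6 − 0 − 5 = 1; all invariant factors of ∂_1 are 1 so no torsion. So H_0 = Z.
rank ∂_1 = 5, rank ∂_2 = 6 ⇒ b_1 = 12 − 5 − 6 = 1; all invariant factors of ∂_2 are 1 so no torsion. So H_1 = Z.
rank ∂_2 = 6, rank ∂_3 = 0 ⇒ b_2 = 6 − 6 − 0 = 0. So H_2 = 0.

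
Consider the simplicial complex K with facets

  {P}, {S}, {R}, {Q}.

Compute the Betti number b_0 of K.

Order the vertices as P < Q < R < S. Listing each simplex with vertices in this order, K has dimension 0 with simplices:

  0-simplices (4): P, Q, R, S

so the chain groups are C_0 ≅ Z^4.

Computing H_k = (kernel of ∂_k) / (image of ∂_{k+1}):

  H_0: rank C_0 − rank ∂_1 = 4 − 0 = 4, and there is no ∂_1, so H_0 = Z^4.

Hence the Betti numbers are b_0 = 4.

b_0 = 4.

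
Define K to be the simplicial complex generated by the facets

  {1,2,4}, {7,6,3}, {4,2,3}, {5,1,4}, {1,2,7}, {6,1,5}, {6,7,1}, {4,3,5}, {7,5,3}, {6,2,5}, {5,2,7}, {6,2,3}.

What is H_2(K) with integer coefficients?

H_2 ≅ 0.

We work with the vertex ordering 1 < 2 < 3 < 4 < 5 < 6 < 7. The simplices of K, each written with vertices in increasing order, are:

  0-simplices (7): [1], [2], [3], [4], [5], [6], [7]
  1-simplices (18): [1,2], [1,4], [1,5], [1,6], [1,7], [2,3], [2,4], [2,5], [2,6], [2,7], [3,4], [3,5], [3,6], [3,7], [4,5], [5,6], [5,7], [6,7]
  2-simplices (12): [1,2,4], [1,2,7], [1,4,5], [1,5,6], [1,6,7], [2,3,4], [2,3,6], [2,5,6], [2,5,7], [3,4,5], [3,5,7], [3,6,7]

so the chain groups are C_0 ≅ Z^7, C_1 ≅ Z^18, C_2 ≅ Z^12.

Boundary ∂_1: C_1 → C_0 is given by ∂[p,q] = [q] − [p]. For instance
  ∂[3,5] = [5] − [3].
This gives a 7×18 integer matrix of rank 6; reducing to Smith normal form yields diagonal entries (1,1,1,1,1,1).

Boundary ∂_2: C_2 → C_1 maps a triangle to the signed sum of its edges. For instance
  ∂[1,5,6] = [5,6] − [1,6] + [1,5],
  ∂[2,3,4] = [3,4] − [2,4] + [2,3].
The 18×12 boundary matrix has rank 12 and Smith normal form diag(1,1,1,1,1,1,1,1,1,1,1,2).

Now H_k = ker ∂_k / im ∂_{k+1}, so:

  H_2: rank ker ∂_2 − rank ∂_3 = (12 − 12) − 0 = 0, and there is no ∂_3, so H_2 ≅ 0.

(K is a triangulation of the real projective plane RP^2.)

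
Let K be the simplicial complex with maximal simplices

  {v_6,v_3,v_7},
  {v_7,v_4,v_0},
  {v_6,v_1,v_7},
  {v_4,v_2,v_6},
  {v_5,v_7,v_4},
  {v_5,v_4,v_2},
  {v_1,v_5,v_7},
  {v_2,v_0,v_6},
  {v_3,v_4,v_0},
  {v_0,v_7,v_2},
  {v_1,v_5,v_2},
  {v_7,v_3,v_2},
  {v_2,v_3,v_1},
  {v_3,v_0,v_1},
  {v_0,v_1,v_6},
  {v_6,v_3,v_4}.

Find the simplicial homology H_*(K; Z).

H_0 ≅ Z,  H_1 ≅ Z^2,  H_2 ≅ Z.

Order the vertices as v_0 < v_1 < v_2 < v_3 < v_4 < v_5 < v_6 < v_7. Listing each simplex with vertices in this order, K has dimension 2 with simplices:

  0-simplices (8): [v_0], [v_1], [v_2], [v_3], [v_4], [v_5], [v_6], [v_7]
  1-simplices (24): (24 of them)
  2-simplices (16): (16 of them)

Hence C_0 ≅ Z^8, C_1 ≅ Z^24, C_2 ≅ Z^16.

Boundary ∂_1: C_1 → C_0 sends each edge [p,q] (with p < q) to q − p. For instance
  ∂[v_0,v_4] = [v_4] − [v_0].
The resulting 8×24 matrix has rank 7, and its Smith normal form has invariant factors (1,1,1,1,1,1,1).

∂_2: C_2 → C_1 acts by ∂[p,q,r] = [q,r] − [p,r] + [p,q]. For instance
  ∂[v_3,v_4,v_6] = [v_4,v_6] − [v_3,v_6] + [v_3,v_4],
  ∂[v_0,v_1,v_3] = [v_1,v_3] − [v_0,v_3] + [v_0,v_1].
The resulting 24×16 matrix has rank 15, and its Smith normal form has invariant factors (1,1,1,1,1,1,1,1,1,1,1,1,1,1,1).

From H_k ≅ ker(∂_k) / im(∂_{k+1}) we obtain:

  H_0: rank C_0 − rank ∂_1 = 8 − 7 = 1, and the invariant factors of ∂_1 are all 1, so H_0 = Z.
  H_1: rank ker ∂_1 − rank ∂_2 = (24 − 7) − 15 = 2, and the invariant factors of ∂_2 are all 1, so H_1 = Z^2.
  H_2: rank ker ∂_2 − rank ∂_3 = (16 − 15) − 0 = 1, and there is no ∂_3, so H_2 = Z.

As a check, the Euler characteristic is 8 − 24 + 16 = 0, which agrees with 1 − 2 + 1 = 0.
(K is a triangulation of the torus T^2.)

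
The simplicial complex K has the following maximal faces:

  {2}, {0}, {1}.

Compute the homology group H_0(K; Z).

H_0 = Z^3.

Order the vertices as 0 < 1 < 2. Listing each simplex with vertices in this order, K has dimension 0 with simplices:

  0-simplices (3): [0], [1], [2]

so the chain groups are C_0 ≅ Z^3.

From H_k ≅ ker(∂_k) / im(∂_{k+1}) we obtain:

  H_0: rank C_0 − rank ∂_1 = 3 − 0 = 3, and there is no ∂_1, so H_0 = Z^3.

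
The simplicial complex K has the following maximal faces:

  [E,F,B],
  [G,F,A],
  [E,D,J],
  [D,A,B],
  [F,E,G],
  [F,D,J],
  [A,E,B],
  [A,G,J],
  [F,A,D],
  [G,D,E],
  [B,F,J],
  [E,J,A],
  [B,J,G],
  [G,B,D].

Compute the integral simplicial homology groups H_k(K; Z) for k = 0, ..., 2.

We work with the vertex ordering A < B < D < E < F < G < J. The simplices of K, each written with vertices in increasing order, are:

  0-simplices (7): A, B, D, E, F, G, J
  1-simplices (21): AB, AD, AE, AF, AG, AJ, BD, BE, BF, BG, BJ, DE, DF, DG, DJ, EF, EG, EJ, FG, FJ, GJ
  2-simplices (14): ABD, ABE, ADF, AEJ, AFG, AGJ, BDG, BEF, BFJ, BGJ, DEG, DEJ, DFJ, EFG

giving chain groups C_0 ≅ Z^7, C_1 ≅ Z^21, C_2 ≅ Z^14.

Boundary ∂_1: C_1 → C_0 sends each edge [p,q] (with p < q) to q − p. For instance
  ∂BF = F − B.
This gives a 7×21 integer matrix of rank 6; reducing to Smith normal form yields diagonal entries (1,1,1,1,1,1).

Boundary ∂_2: C_2 → C_1 maps a triangle to the signed sum of its edges. For instance
  ∂BFJ = FJ − BJ + BF,
  ∂ABE = BE − AE + AB.
The 21×14 boundary matrix has rank 13 and Smith normal form diag(1,1,1,1,1,1,1,1,1,1,1,1,1).

Now H_k = ker ∂_k / im ∂_{k+1}, so:

  H_0: rank C_0 − rank ∂_1 = 7 − 6 = 1, and the invariant factors of ∂_1 are all 1, so H_0 ≅ Z.
  H_1: rank ker ∂_1 − rank ∂_2 = (21 − 6) − 13 = 2, and the invariant factors of ∂_2 are all 1, so H_1 ≅ Z^2.
  H_2: rank ker ∂_2 − rank ∂_3 = (14 − 13) − 0 = 1, and there is no ∂_3, so H_2 ≅ Z.

(K is a triangulation of the torus T^2.)

H_0 ≅ Z,  H_1 ≅ Z^2,  H_2 ≅ Z.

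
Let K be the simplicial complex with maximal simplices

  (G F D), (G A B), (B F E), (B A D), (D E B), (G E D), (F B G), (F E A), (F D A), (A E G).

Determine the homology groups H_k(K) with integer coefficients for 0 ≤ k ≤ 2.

H_0 = Z,  H_1 = Z/2,  H_2 = 0.

Fix the vertex order A < B < D < E < F < G and write every simplex with vertices in increasing order. Then dim K = 2 and the simplices of K are:

  0-simplices (6): A, B, D, E, F, G
  1-simplices (15): AB, AD, AE, AF, AG, BD, BE, BF, BG, DE, DF, DG, EF, EG, FG
  2-simplices (10): ABD, ABG, ADF, AEF, AEG, BDE, BEF, BFG, DEG, DFG

so the chain groups are C_0 ≅ Z^6, C_1 ≅ Z^15, C_2 ≅ Z^10.

∂_1: C_1 → C_0 maps an edge to its endpoints' difference, ∂[p,q] = q − p. For instance
  ∂AG = G − A.
This gives a 6×15 integer matrix of rank 5; reducing to Smith normal form yields diagonal entries (1,1,1,1,1).

Boundary ∂_2: C_2 → C_1 acts by ∂[p,q,r] = [q,r] − [p,r] + [p,q]. For instance
  ∂DEG = EG − DG + DE,
  ∂DFG = FG − DG + DF.
The resulting 15×10 matrix has rank 10, and its Smith normal form has invariant factors (1,1,1,1,1,1,1,1,1,2).

From H_k ≅ ker(∂_k) / im(∂_{k+1}) we obtain:

  H_0: rank C_0 − rank ∂_1 = 6 − 5 = 1, and the invariant factors of ∂_1 are all 1, so H_0 ≅ Z.
  H_1: rank ker ∂_1 − rank ∂_2 = (15 − 5) − 10 = 0, and ∂_2 has invariant factor 2 > 1, so H_1 ≅ Z/2.
  H_2: rank ker ∂_2 − rank ∂_3 = (10 − 10) − 0 = 0, and there is no ∂_3, so H_2 ≅ 0.

As a check, the Euler characteristic is 6 − 15 + 10 = 1, which agrees with 1 − 0 + 0 = 1.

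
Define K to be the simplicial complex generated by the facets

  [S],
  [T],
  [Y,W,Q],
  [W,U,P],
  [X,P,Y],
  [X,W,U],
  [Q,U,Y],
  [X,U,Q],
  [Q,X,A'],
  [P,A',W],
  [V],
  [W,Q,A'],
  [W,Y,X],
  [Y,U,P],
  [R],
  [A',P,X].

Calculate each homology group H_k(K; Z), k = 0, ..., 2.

Order the vertices as P < Q < R < S < T < U < V < W < X < Y < A'. Listing each simplex with vertices in this order, K has dimension 2 with simplices:

  0-simplices (11): [P], [Q], [R], [S], [T], [U], [V], [W], [X], [Y], [A']
  1-simplices (18): [P,U], [P,W], [P,X], [P,Y], [P,A'], [Q,U], [Q,W], [Q,X], [Q,Y], [Q,A'], [U,W], [U,X], [U,Y], [W,X], [W,Y], [W,A'], [X,Y], [X,A']
  2-simplices (12): [P,U,W], [P,U,Y], [P,W,A'], [P,X,Y], [P,X,A'], [Q,U,X], [Q,U,Y], [Q,W,Y], [Q,W,A'], [Q,X,A'], [U,W,X], [W,X,Y]

Hence C_0 ≅ Z^11, C_1 ≅ Z^18, C_2 ≅ Z^12.

Boundary ∂_1: C_1 → C_0 maps an edge to its endpoints' difference, ∂[p,q] = q − p. For instance
  ∂[X,Y] = [Y] − [X].
This gives a 11×18 integer matrix of rank 6; reducing to Smith normal form yields diagonal entries (1,1,1,1,1,1).

The boundary map ∂_2: C_2 → C_1 sends each 2-simplex [p,q,r] to [q,r] − [p,r] + [p,q]. For instance
  ∂[P,U,Y] = [U,Y] − [P,Y] + [P,U],
  ∂[Q,X,A'] = [X,A'] − [Q,A'] + [Q,X].
This gives a 18×12 integer matrix of rank 12; reducing to Smith normal form yields diagonal entries (1,1,1,1,1,1,1,1,1,1,1,2).

From H_k ≅ ker(∂_k) / im(∂_{k+1}) we obtain:

  H_0: rank C_0 − rank ∂_1 = 11 − 6 = 5, and the invariant factors of ∂_1 are all 1, so H_0 ≅ Z^5.
  H_1: rank ker ∂_1 − rank ∂_2 = (18 − 6) − 12 = 0, and ∂_2 has invariant factor 2 > 1, so H_1 ≅ Z/2.
  H_2: rank ker ∂_2 − rank ∂_3 = (12 − 12) − 0 = 0, and there is no ∂_3, so H_2 ≅ 0.

As a check, the Euler characteristic is 11 − 18 + 12 = 5, which agrees with 5 − 0 + 0 = 5.

H_0 ≅ Z^5,  H_1 ≅ Z/2,  H_2 = 0.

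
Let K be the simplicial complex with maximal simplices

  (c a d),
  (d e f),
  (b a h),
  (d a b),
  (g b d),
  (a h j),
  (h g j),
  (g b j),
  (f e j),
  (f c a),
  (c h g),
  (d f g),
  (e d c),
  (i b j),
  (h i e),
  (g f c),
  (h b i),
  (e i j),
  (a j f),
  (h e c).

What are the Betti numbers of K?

b_0 = 1, b_1 = 1, b_2 = 0.

Take the total order a < b < c < d < e < f < g < h < i < j on the vertex set. Then K (dimension 2) consists of the simplices:

  0-simplices (10): a, b, c, d, e, f, g, h, i, j
  1-simplices (30): ab, ac, ad, af, ah, aj, bd, bg, bh, bi, bj, cd, ce, cf, cg, ch, de, df, dg, ef, eh, ei, ej, fg, fj, gh, gj, hi, hj, ij
  2-simplices (20): abd, abh, acd, acf, afj, ahj, bdg, bgj, bhi, bij, cde, ceh, cfg, cgh, def, dfg, efj, ehi, eij, ghj

Hence C_0 ≅ Z^10, C_1 ≅ Z^30, C_2 ≅ Z^20.

Boundary ∂_1: C_1 → C_0 is given by ∂[p,q] = [q] − [p]. For instance
  ∂bj = j − b.
This gives a 10×30 integer matrix of rank 9; reducing to Smith normal form yields diagonal entries (1,1,1,1,1,1,1,1,1).

∂_2: C_2 → C_1 sends each 2-simplex [p,q,r] to [q,r] − [p,r] + [p,q]. For instance
  ∂eij = ij − ej + ei,
  ∂bij = ij − bj + bi.
This gives a 30×20 integer matrix of rank 20; reducing to Smith normal form yields diagonal entries (1,1,1,1,1,1,1,1,1,1,1,1,1,1,1,1,1,1,1,2).

Reading off H_k = ker ∂_k / im ∂_{k+1}:

  H_0: rank C_0 − rank ∂_1 = 10 − 9 = 1, and the invariant factors of ∂_1 are all 1, so H_0 ≅ Z.
  H_1: rank ker ∂_1 − rank ∂_2 = (30 − 9) − 20 = 1, and ∂_2 has invariant factor 2 > 1, so H_1 ≅ Z ⊕ Z_2.
  H_2: rank ker ∂_2 − rank ∂_3 = (20 − 20) − 0 = 0, and there is no ∂_3, so H_2 ≅ 0.

(K is a triangulation of the Klein bottle.)

Hence the Betti numbers are b_0 = 1, b_1 = 1, b_2 = 0.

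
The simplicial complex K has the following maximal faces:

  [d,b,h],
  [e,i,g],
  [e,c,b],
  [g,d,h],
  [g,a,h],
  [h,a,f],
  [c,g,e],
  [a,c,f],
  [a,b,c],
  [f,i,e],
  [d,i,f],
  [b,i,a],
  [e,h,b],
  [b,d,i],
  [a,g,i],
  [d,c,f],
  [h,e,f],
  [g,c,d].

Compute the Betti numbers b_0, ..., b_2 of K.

K has 9 vertices, 27 edges, 18 triangles.
rank ∂_0 = 0, rank ∂_1 = 8 ⇒ b_0 = 9 − 0 − 8 = 1; all invariant factors of ∂_1 are 1 so no torsion. So H_0 = Z.
rank ∂_1 = 8, rank ∂_2 = 17 ⇒ b_1 = 27 − 8 − 17 = 2; all invariant factors of ∂_2 are 1 so no torsion. So H_1 = Z^2.
rank ∂_2 = 17, rank ∂_3 = 0 ⇒ b_2 = 18 − 17 − 0 = 1. So H_2 = Z.

b_0 = 1, b_1 = 2, b_2 = 1.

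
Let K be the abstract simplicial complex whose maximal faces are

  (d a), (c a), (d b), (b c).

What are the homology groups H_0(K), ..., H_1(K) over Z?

H_0 = Z,  H_1 = Z.

Fix the vertex order a < b < c < d and write every simplex with vertices in increasing order. Then dim K = 1 and the simplices of K are:

  0-simplices (4): a, b, c, d
  1-simplices (4): ac, ad, bc, bd

giving chain groups C_0 ≅ Z^4, C_1 ≅ Z^4.

Boundary ∂_1: C_1 → C_0 maps an edge to its endpoints' difference, ∂[p,q] = q − p.
The resulting 4×4 matrix has rank 3, and its Smith normal form has invariant factors (1,1,1).

Reading off H_k = ker ∂_k / im ∂_{k+1}:

  H_0: rank C_0 − rank ∂_1 = 4 − 3 = 1, and the invariant factors of ∂_1 are all 1, so H_0 ≅ Z.
  H_1: rank ker ∂_1 − rank ∂_2 = (4 − 3) − 0 = 1, and there is no ∂_2, so H_1 ≅ Z.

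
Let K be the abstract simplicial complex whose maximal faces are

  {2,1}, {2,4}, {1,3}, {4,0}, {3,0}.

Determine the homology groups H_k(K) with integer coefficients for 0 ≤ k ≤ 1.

H_0 = Z,  H_1 = Z.

Fix the vertex order 0 < 1 < 2 < 3 < 4 and write every simplex with vertices in increasing order. Then dim K = 1 and the simplices of K are:

  0-simplices (5): [0], [1], [2], [3], [4]
  1-simplices (5): [0,3], [0,4], [1,2], [1,3], [2,4]

Hence C_0 ≅ Z^5, C_1 ≅ Z^5.

The boundary map ∂_1: C_1 → C_0 maps an edge to its endpoints' difference, ∂[p,q] = q − p. For instance
  ∂[2,4] = [4] − [2].
This gives a 5×5 integer matrix of rank 4; reducing to Smith normal form yields diagonal entries (1,1,1,1).

Reading off H_k = ker ∂_k / im ∂_{k+1}:

  H_0: rank C_0 − rank ∂_1 = 5 − 4 = 1, and the invariant factors of ∂_1 are all 1, so H_0 ≅ Z.
  H_1: rank ker ∂_1 − rank ∂_2 = (5 − 4) − 0 = 1, and there is no ∂_2, so H_1 ≅ Z.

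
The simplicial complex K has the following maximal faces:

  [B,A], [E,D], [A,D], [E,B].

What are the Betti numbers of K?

b_0 = 1, b_1 = 1.

We work with the vertex ordering A < B < D < E. The simplices of K, each written with vertices in increasing order, are:

  0-simplices (4): A, B, D, E
  1-simplices (4): AB, AD, BE, DE

Hence C_0 ≅ Z^4, C_1 ≅ Z^4.

Boundary ∂_1: C_1 → C_0 sends each edge [p,q] (with p < q) to q − p. For instance
  ∂AB = B − A.
As a 4×4 matrix over Z this has rank 3, with invariant factors (1,1,1).

Computing H_k = (kernel of ∂_k) / (image of ∂_{k+1}):

  H_0: rank C_0 − rank ∂_1 = 4 − 3 = 1, and the invariant factors of ∂_1 are all 1, so H_0 ≅ Z.
  H_1: rank ker ∂_1 − rank ∂_2 = (4 − 3) − 0 = 1, and there is no ∂_2, so H_1 ≅ Z.

Hence the Betti numbers are b_0 = 1, b_1 = 1.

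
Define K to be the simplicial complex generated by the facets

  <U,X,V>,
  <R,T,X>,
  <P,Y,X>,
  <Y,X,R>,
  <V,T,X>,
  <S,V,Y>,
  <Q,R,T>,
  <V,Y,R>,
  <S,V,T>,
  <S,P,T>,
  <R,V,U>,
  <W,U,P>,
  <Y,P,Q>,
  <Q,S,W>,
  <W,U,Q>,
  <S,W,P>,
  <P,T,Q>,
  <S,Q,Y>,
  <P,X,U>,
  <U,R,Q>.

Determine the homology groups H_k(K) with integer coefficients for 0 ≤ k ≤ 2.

Take the total order P < Q < R < S < T < U < V < W < X < Y on the vertex set. Then K (dimension 2) consists of the simplices:

  0-simplices (10): P, Q, R, S, T, U, V, W, X, Y
  1-simplices (30): PQ, PS, PT, PU, PW, PX, PY, QR, QS, QT, QU, QW, QY, RT, RU, RV, RX, RY, ST, SV, SW, SY, TV, TX, UV, UW, UX, VX, VY, XY
  2-simplices (20): PQT, PQY, PST, PSW, PUW, PUX, PXY, QRT, QRU, QSW, QSY, QUW, RTX, RUV, RVY, RXY, STV, SVY, TVX, UVX

so the chain groups are C_0 ≅ Z^10, C_1 ≅ Z^30, C_2 ≅ Z^20.

∂_1: C_1 → C_0 is given by ∂[p,q] = [q] − [p].
As a 10×30 matrix over Z this has rank 9, with invariant factors (1,1,1,1,1,1,1,1,1).

Boundary ∂_2: C_2 → C_1 maps a triangle to the signed sum of its edges. For instance
  ∂QSY = SY − QY + QS,
  ∂PST = ST − PT + PS.
As a 30×20 matrix over Z this has rank 20, with invariant factors (1,1,1,1,1,1,1,1,1,1,1,1,1,1,1,1,1,1,1,2).

From H_k ≅ ker(∂_k) / im(∂_{k+1}) we obtain:

  H_0: rank C_0 − rank ∂_1 = 10 − 9 = 1, and the invariant factors of ∂_1 are all 1, so H_0 = Z.
  H_1: rank ker ∂_1 − rank ∂_2 = (30 − 9) − 20 = 1, and ∂_2 has invariant factor 2 > 1, so H_1 = Z ⊕ Z/2Z.
  H_2: rank ker ∂_2 − rank ∂_3 = (20 − 20) − 0 = 0, and there is no ∂_3, so H_2 = 0.

H_0 ≅ Z,  H_1 ≅ Z ⊕ Z/2Z,  H_2 = 0.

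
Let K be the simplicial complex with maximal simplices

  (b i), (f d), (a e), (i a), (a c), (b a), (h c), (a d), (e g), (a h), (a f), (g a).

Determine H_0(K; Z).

Fix the vertex order a < b < c < d < e < f < g < h < i and write every simplex with vertices in increasing order. Then dim K = 1 and the simplices of K are:

  0-simplices (9): a, b, c, d, e, f, g, h, i
  1-simplices (12): ab, ac, ad, ae, af, ag, ah, ai, bi, ch, df, eg

so the chain groups are C_0 ≅ Z^9, C_1 ≅ Z^12.

∂_1: C_1 → C_0 sends each edge [p,q] (with p < q) to q − p. For instance
  ∂ad = d − a.
This gives a 9×12 integer matrix of rank 8; reducing to Smith normal form yields diagonal entries (1,1,1,1,1,1,1,1).

Computing H_k = (kernel of ∂_k) / (image of ∂_{k+1}):

  H_0: rank C_0 − rank ∂_1 = 9 − 8 = 1, and the invariant factors of ∂_1 are all 1, so H_0 ≅ Z.

(K is a triangulation of a wedge of 4 circles.)

H_0 ≅ Z.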